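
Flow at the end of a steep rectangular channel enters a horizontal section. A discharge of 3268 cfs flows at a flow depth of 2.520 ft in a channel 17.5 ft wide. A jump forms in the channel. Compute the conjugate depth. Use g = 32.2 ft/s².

q = Q/b = 3268/17.5 = 186.7 ft²/s; V₁ = q/y₁ = 74.10 ft/s. Fr₁ = V₁/√(g·y₁) = 8.227.
Conjugate-depth relation: y₂/y₁ = ½[√(1 + 8Fr₁²) − 1] = ½[√542.40 − 1] = 11.14.
y₂ = 11.14 × 2.520 = 28.08 ft.

y₂ = 28.08 ft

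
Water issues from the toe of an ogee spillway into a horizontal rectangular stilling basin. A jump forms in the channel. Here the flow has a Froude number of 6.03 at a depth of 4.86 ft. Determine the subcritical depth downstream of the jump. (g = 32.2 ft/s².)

y₂ = 39.1 ft

Fr₁ = 6.03 (given).
Bélanger equation: y₂/y₁ = ½[√(1 + 8Fr₁²) − 1] = ½[√291.9 − 1] = 8.04.
y₂ = 8.04 × 4.86 = 39.1 ft.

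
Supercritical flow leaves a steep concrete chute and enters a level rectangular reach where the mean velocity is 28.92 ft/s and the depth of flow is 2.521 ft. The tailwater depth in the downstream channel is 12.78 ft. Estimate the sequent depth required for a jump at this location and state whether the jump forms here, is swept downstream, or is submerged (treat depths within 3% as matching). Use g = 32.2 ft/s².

Fr₁ = V₁/√(g·y₁) = 28.92/√(32.2×2.521) = 3.210.
By Bélanger, y₂/y₁ = ½[√(1 + 8Fr₁²) − 1] = ½[√83.425 − 1] = 4.067.
y₂ = 4.067 × 2.521 = 10.25 ft.
Tailwater y_tw = 12.78 ft: y_tw > y₂, so the jump is submerged.

y₂ = 10.25 ft; the jump is submerged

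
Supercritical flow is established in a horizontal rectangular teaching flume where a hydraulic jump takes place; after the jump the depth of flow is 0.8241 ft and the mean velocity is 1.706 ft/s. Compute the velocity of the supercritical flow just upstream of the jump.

Fr₂ = V₂/√(g·y₂) = 1.706/√(32.2×0.8241) = 0.3312.
The Bélanger relation is symmetric: y₁/y₂ = ½[√(1 + 8Fr₂²) − 1] = ½[√1.8774 − 1] = 0.1851.
y₁ = 0.1851 × 0.8241 = 0.1525 ft.
V₁ = q/y₁ = 1.406/0.1525 = 9.217 ft/s.

V₁ = 9.217 ft/s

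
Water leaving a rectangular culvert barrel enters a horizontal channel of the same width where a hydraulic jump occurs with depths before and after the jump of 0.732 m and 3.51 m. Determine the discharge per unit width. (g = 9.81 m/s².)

q = 7.31 m²/s

For a rectangular channel the momentum equation gives q² = ½·g·y₁·y₂·(y₁ + y₂) = ½×9.81×0.732×3.51×4.24 = 53.5.
q = √53.5 = 7.31 m²/s.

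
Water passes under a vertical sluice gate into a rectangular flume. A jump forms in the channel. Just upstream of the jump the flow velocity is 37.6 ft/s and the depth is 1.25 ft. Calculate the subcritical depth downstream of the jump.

y₂ = 9.87 ft

Fr₁ = V₁/√(g·y₁) = 37.6/√(32.2×1.25) = 5.93.
Sequent-depth ratio: y₂/y₁ = ½[√(1 + 8Fr₁²) − 1] = ½[√282.0 − 1] = 7.90.
y₂ = 7.90 × 1.25 = 9.87 ft.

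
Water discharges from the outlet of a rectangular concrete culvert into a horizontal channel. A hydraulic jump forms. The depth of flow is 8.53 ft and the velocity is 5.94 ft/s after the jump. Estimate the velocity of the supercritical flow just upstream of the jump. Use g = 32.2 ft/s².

V₁ = 28.0 ft/s

Fr₂ = V₂/√(g·y₂) = 5.94/√(32.2×8.53) = 0.358.
Since the conjugate-depth ratio holds either way, y₁/y₂ = ½[√(1 + 8Fr₂²) − 1] = ½[√2.028 − 1] = 0.212.
y₁ = 0.212 × 8.53 = 1.81 ft.
V₁ = q/y₁ = 50.7/1.81 = 28.0 ft/s.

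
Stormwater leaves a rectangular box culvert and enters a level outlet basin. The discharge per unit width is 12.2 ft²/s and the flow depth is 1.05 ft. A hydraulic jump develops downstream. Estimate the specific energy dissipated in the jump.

V₁ = q/y₁ = 12.2/1.05 = 11.6 ft/s. Fr₁ = V₁/√(g·y₁) = 11.6/√(32.2×1.05) = 2.00.
Bélanger equation: y₂/y₁ = ½[√(1 + 8Fr₁²) − 1] = ½[√32.94 − 1] = 2.37.
y₂ = 2.37 × 1.05 = 2.49 ft.
V₂ = q/y₂ = 12.2/2.49 = 4.90 ft/s. E₁ = y₁ + V₁²/2g = 3.15 ft; E₂ = y₂ + V₂²/2g = 2.86 ft. ΔE = E₁ − E₂ = 0.285 ft.

ΔE = 0.285 ft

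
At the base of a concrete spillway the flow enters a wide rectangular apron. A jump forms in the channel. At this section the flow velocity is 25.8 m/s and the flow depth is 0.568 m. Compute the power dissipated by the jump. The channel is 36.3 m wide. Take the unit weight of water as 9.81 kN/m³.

Fr₁ = V₁/√(g·y₁) = 25.8/√(9.81×0.568) = 10.9.
By Bélanger, y₂/y₁ = ½[√(1 + 8Fr₁²) − 1] = ½[√956.7 − 1] = 15.0.
y₂ = 15.0 × 0.568 = 8.50 m.
q = V₁·y₁ = 25.8 × 0.568 = 14.7 m²/s. V₂ = q/y₂ = 14.7/8.50 = 1.72 m/s. E₁ = y₁ + V₁²/2g = 34.5 m; E₂ = y₂ + V₂²/2g = 8.65 m. ΔE = E₁ − E₂ = 25.8 m.
Q = q·b = 14.7 × 36.3 = 532 m³/s. P = γ·Q·ΔE = 9.81 × 532 × 25.8 = 134861 kW.

P = 134861 kW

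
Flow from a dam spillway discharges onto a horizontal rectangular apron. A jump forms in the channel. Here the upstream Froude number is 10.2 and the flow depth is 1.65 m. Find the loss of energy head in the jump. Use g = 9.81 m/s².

ΔE = 64.1 m

Fr₁ = 10.2 (given).
Bélanger equation: y₂/y₁ = ½[√(1 + 8Fr₁²) − 1] = ½[√833.3 − 1] = 13.9.
y₂ = 13.9 × 1.65 = 23.0 m.
Head loss: ΔE = (y₂ − y₁)³/(4y₁y₂) = (23.0 − 1.65)³/(4×1.65×23.0) = 9719/152 = 64.1 m.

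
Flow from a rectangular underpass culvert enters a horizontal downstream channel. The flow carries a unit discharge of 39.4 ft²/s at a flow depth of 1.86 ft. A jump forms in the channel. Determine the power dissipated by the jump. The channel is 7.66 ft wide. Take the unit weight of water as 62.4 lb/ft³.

V₁ = q/y₁ = 39.4/1.86 = 21.2 ft/s. Fr₁ = V₁/√(g·y₁) = 21.2/√(32.2×1.86) = 2.74.
Conjugate-depth relation: y₂/y₁ = ½[√(1 + 8Fr₁²) − 1] = ½[√60.94 − 1] = 3.40.
y₂ = 3.40 × 1.86 = 6.33 ft.
Head loss: ΔE = (y₂ − y₁)³/(4y₁y₂) = (6.33 − 1.86)³/(4×1.86×6.33) = 89.3/47.1 = 1.90 ft.
Q = q·b = 39.4 × 7.66 = 302 cfs. P = γ·Q·ΔE/550 = 62.4 × 302 × 1.90 / 550 = 64.9 hp.

P = 64.9 hp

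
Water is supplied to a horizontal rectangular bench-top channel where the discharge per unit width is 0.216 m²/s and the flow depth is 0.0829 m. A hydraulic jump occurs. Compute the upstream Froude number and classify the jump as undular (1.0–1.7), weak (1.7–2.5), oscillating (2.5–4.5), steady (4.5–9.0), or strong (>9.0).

Fr₁ = 2.89; oscillating jump

V₁ = q/y₁ = 0.216/0.0829 = 2.61 m/s. Fr₁ = V₁/√(g·y₁) = 2.61/√(9.81×0.0829) = 2.89.
Fr₁ = 2.89 lies in the oscillating range.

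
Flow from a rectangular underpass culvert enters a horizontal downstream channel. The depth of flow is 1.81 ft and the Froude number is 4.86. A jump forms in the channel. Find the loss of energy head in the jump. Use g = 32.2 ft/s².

Fr₁ = 4.86 (given).
Conjugate-depth relation: y₂/y₁ = ½[√(1 + 8Fr₁²) − 1] = ½[√190.0 − 1] = 6.39.
y₂ = 6.39 × 1.81 = 11.6 ft.
V₁ = Fr₁·√(g·y₁) = 4.86×√(32.2×1.81) = 37.1 ft/s; q = V₁·y₁ = 67.2 ft²/s. V₂ = q/y₂ = 67.2/11.6 = 5.81 ft/s. E₁ = y₁ + V₁²/2g = 23.2 ft; E₂ = y₂ + V₂²/2g = 12.1 ft. ΔE = E₁ − E₂ = 11.1 ft.

ΔE = 11.1 ft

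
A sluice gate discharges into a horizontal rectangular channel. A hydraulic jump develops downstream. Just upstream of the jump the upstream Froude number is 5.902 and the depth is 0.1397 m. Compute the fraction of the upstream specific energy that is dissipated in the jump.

ΔE/E₁ = 0.558 (55.8%)

Fr₁ = 5.902 (given).
From the momentum equation for a rectangular channel, y₂/y₁ = ½[√(1 + 8Fr₁²) − 1] = ½[√279.67 − 1] = 7.862.
y₂ = 7.862 × 0.1397 = 1.098 m.
E₁ = y₁(1 + Fr₁²/2) = 0.1397×(1 + 5.902²/2) = 2.573 m. ΔE = (y₂ − y₁)³/(4y₁y₂) = 1.435 m. ΔE/E₁ = 1.435/2.573 = 0.558.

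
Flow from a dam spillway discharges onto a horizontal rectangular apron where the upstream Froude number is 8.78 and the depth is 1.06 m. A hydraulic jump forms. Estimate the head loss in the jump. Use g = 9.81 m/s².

ΔE = 29.0 m

Fr₁ = 8.78 (given).
Sequent-depth ratio: y₂/y₁ = ½[√(1 + 8Fr₁²) − 1] = ½[√617.7 − 1] = 11.9.
y₂ = 11.9 × 1.06 = 12.6 m.
V₁ = Fr₁·√(g·y₁) = 8.78×√(9.81×1.06) = 28.3 m/s; q = V₁·y₁ = 30.0 m²/s. V₂ = q/y₂ = 30.0/12.6 = 2.37 m/s. E₁ = y₁ + V₁²/2g = 41.9 m; E₂ = y₂ + V₂²/2g = 12.9 m. ΔE = E₁ − E₂ = 29.0 m.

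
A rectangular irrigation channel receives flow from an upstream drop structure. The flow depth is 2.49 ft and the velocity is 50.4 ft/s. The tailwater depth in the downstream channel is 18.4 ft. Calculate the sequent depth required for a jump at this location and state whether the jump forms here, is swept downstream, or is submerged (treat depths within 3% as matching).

y₂ = 18.6 ft; the jump forms here

Fr₁ = V₁/√(g·y₁) = 50.4/√(32.2×2.49) = 5.63.
From the momentum equation for a rectangular channel, y₂/y₁ = ½[√(1 + 8Fr₁²) − 1] = ½[√254.5 − 1] = 7.48.
y₂ = 7.48 × 2.49 = 18.6 ft.
Tailwater y_tw = 18.4 ft: y_tw ≈ y₂, so the jump forms here.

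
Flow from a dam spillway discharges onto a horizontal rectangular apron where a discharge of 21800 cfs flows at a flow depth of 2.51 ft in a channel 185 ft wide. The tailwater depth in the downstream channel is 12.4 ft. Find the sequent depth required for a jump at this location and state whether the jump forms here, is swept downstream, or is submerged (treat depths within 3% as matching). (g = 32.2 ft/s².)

q = Q/b = 21800/185 = 118 ft²/s; V₁ = q/y₁ = 46.9 ft/s. Fr₁ = V₁/√(g·y₁) = 5.22.
Bélanger equation: y₂/y₁ = ½[√(1 + 8Fr₁²) − 1] = ½[√219.2 − 1] = 6.90.
y₂ = 6.90 × 2.51 = 17.3 ft.
Tailwater y_tw = 12.4 ft: y_tw < y₂, so the jump is swept downstream.

y₂ = 17.3 ft; the jump is swept downstream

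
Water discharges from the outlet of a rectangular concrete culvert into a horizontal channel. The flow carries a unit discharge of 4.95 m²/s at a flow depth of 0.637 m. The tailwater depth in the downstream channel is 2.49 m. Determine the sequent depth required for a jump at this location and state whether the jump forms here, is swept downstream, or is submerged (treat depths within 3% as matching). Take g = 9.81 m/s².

V₁ = q/y₁ = 4.95/0.637 = 7.77 m/s. Fr₁ = V₁/√(g·y₁) = 7.77/√(9.81×0.637) = 3.11.
From the momentum equation for a rectangular channel, y₂/y₁ = ½[√(1 + 8Fr₁²) − 1] = ½[√78.31 − 1] = 3.92.
y₂ = 3.92 × 0.637 = 2.50 m.
Tailwater y_tw = 2.49 m: y_tw ≈ y₂, so the jump forms here.

y₂ = 2.50 m; the jump forms here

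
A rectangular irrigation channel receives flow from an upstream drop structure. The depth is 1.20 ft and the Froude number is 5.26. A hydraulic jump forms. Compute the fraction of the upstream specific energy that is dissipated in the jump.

Fr₁ = 5.26 (given).
Conjugate-depth relation: y₂/y₁ = ½[√(1 + 8Fr₁²) − 1] = ½[√222.3 − 1] = 6.96.
y₂ = 6.96 × 1.20 = 8.35 ft.
E₁ = y₁(1 + Fr₁²/2) = 1.20×(1 + 5.26²/2) = 17.8 ft. ΔE = (y₂ − y₁)³/(4y₁y₂) = 9.11 ft. ΔE/E₁ = 9.11/17.8 = 0.512.

ΔE/E₁ = 0.512 (51.2%)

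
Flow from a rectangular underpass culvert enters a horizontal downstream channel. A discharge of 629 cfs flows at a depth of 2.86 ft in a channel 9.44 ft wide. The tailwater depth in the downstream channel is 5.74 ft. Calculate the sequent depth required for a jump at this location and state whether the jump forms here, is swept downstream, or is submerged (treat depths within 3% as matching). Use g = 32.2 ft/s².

y₂ = 8.49 ft; the jump is swept downstream

q = Q/b = 629/9.44 = 66.6 ft²/s; V₁ = q/y₁ = 23.3 ft/s. Fr₁ = V₁/√(g·y₁) = 2.43.
Bélanger equation: y₂/y₁ = ½[√(1 + 8Fr₁²) − 1] = ½[√48.15 − 1] = 2.97.
y₂ = 2.97 × 2.86 = 8.49 ft.
Tailwater y_tw = 5.74 ft: y_tw < y₂, so the jump is swept downstream.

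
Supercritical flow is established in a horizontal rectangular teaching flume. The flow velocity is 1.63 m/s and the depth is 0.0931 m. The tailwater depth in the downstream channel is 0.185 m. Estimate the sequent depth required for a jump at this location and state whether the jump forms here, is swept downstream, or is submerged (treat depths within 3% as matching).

Fr₁ = V₁/√(g·y₁) = 1.63/√(9.81×0.0931) = 1.71.
Conjugate-depth relation: y₂/y₁ = ½[√(1 + 8Fr₁²) − 1] = ½[√24.27 − 1] = 1.96.
y₂ = 1.96 × 0.0931 = 0.183 m.
Tailwater y_tw = 0.185 m: y_tw ≈ y₂, so the jump forms here.

y₂ = 0.183 m; the jump forms here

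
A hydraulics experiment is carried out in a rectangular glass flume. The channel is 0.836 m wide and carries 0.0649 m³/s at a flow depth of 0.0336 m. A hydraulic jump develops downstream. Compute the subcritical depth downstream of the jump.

q = Q/b = 0.0649/0.836 = 0.0776 m²/s; V₁ = q/y₁ = 2.31 m/s. Fr₁ = V₁/√(g·y₁) = 4.02.
From the momentum equation for a rectangular channel, y₂/y₁ = ½[√(1 + 8Fr₁²) − 1] = ½[√130.6 − 1] = 5.21.
y₂ = 5.21 × 0.0336 = 0.175 m.

y₂ = 0.175 m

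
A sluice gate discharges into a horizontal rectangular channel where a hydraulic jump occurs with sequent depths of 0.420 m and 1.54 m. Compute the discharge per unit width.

q = 2.49 m²/s

For a rectangular channel the momentum equation gives q² = ½·g·y₁·y₂·(y₁ + y₂) = ½×9.81×0.420×1.54×1.96 = 6.22.
q = √6.22 = 2.49 m²/s.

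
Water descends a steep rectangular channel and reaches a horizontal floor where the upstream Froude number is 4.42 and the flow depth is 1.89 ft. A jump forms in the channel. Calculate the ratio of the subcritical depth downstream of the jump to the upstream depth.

y₂/y₁ = 5.77

Fr₁ = 4.42 (given).
Sequent-depth ratio: y₂/y₁ = ½[√(1 + 8Fr₁²) − 1] = ½[√157.3 − 1] = 5.77.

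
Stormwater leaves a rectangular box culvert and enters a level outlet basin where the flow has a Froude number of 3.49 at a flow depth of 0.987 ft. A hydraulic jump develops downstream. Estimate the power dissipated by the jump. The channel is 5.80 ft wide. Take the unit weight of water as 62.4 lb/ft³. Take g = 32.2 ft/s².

Fr₁ = 3.49 (given).
Conjugate-depth relation: y₂/y₁ = ½[√(1 + 8Fr₁²) − 1] = ½[√98.44 − 1] = 4.46.
y₂ = 4.46 × 0.987 = 4.40 ft.
Head loss: ΔE = (y₂ − y₁)³/(4y₁y₂) = (4.40 − 0.987)³/(4×0.987×4.40) = 39.9/17.4 = 2.29 ft.
V₁ = Fr₁·√(g·y₁) = 3.49×√(32.2×0.987) = 19.7 ft/s; q = V₁·y₁ = 19.4 ft²/s. Q = q·b = 19.4 × 5.80 = 113 cfs. P = γ·Q·ΔE/550 = 62.4 × 113 × 2.29 / 550 = 29.3 hp.

P = 29.3 hp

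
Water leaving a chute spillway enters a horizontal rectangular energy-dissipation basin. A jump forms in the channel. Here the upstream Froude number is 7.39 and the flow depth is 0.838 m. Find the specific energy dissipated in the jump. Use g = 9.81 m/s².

ΔE = 15.1 m

Fr₁ = 7.39 (given).
Sequent-depth ratio: y₂/y₁ = ½[√(1 + 8Fr₁²) − 1] = ½[√437.9 − 1] = 9.96.
y₂ = 9.96 × 0.838 = 8.35 m.
Head loss: ΔE = (y₂ − y₁)³/(4y₁y₂) = (8.35 − 0.838)³/(4×0.838×8.35) = 424/28.0 = 15.1 m.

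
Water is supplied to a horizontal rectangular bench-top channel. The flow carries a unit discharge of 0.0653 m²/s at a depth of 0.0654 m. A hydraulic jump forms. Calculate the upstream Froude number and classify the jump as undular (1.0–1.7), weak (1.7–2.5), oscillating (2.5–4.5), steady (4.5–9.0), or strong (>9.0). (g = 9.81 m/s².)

V₁ = q/y₁ = 0.0653/0.0654 = 0.998 m/s. Fr₁ = V₁/√(g·y₁) = 0.998/√(9.81×0.0654) = 1.25.
Fr₁ = 1.25 lies in the undular range.

Fr₁ = 1.25; undular jump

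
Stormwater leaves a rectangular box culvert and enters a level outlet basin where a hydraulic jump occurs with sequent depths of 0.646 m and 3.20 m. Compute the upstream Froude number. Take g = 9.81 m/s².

For a rectangular channel the momentum equation gives q² = ½·g·y₁·y₂·(y₁ + y₂) = ½×9.81×0.646×3.20×3.85 = 39.0.
q = √39.0 = 6.24 m²/s.
V₁ = q/y₁ = 9.67 m/s; Fr₁ = V₁/√(g·y₁) = 3.84.

Fr₁ = 3.84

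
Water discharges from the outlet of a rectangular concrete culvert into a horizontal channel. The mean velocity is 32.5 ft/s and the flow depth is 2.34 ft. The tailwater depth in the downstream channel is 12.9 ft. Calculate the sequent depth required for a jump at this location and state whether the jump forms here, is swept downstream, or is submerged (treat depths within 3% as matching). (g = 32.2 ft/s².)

Fr₁ = V₁/√(g·y₁) = 32.5/√(32.2×2.34) = 3.74.
By Bélanger, y₂/y₁ = ½[√(1 + 8Fr₁²) − 1] = ½[√113.1 − 1] = 4.82.
y₂ = 4.82 × 2.34 = 11.3 ft.
Tailwater y_tw = 12.9 ft: y_tw > y₂, so the jump is submerged.

y₂ = 11.3 ft; the jump is submerged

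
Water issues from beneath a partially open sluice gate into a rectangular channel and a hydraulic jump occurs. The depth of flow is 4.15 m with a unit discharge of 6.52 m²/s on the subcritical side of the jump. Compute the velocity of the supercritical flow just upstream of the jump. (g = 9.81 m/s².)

V₂ = q/y₂ = 6.52/4.15 = 1.57 m/s; Fr₂ = V₂/√(g·y₂) = 0.246.
Applying the sequent-depth relation in reverse, y₁/y₂ = ½[√(1 + 8Fr₂²) − 1] = ½[√1.485 − 1] = 0.109.
y₁ = 0.109 × 4.15 = 0.454 m.
V₁ = q/y₁ = 6.52/0.454 = 14.4 m/s.

V₁ = 14.4 m/s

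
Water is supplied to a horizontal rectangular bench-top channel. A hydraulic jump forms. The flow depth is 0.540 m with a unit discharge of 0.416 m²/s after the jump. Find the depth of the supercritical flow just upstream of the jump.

V₂ = q/y₂ = 0.416/0.540 = 0.770 m/s; Fr₂ = V₂/√(g·y₂) = 0.335.
Since the conjugate-depth ratio holds either way, y₁/y₂ = ½[√(1 + 8Fr₂²) − 1] = ½[√1.896 − 1] = 0.189.
y₁ = 0.189 × 0.540 = 0.102 m.

y₁ = 0.102 m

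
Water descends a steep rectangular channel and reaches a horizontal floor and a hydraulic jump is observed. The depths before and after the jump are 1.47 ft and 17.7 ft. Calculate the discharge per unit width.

For a rectangular channel the momentum equation gives q² = ½·g·y₁·y₂·(y₁ + y₂) = ½×32.2×1.47×17.7×19.2 = 8030.
q = √8030 = 89.6 ft²/s.

q = 89.6 ft²/s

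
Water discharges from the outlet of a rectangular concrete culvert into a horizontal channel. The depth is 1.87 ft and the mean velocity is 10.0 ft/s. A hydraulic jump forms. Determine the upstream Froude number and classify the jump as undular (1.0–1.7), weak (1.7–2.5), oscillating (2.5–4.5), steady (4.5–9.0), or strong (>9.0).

Fr₁ = 1.29; undular jump

Fr₁ = V₁/√(g·y₁) = 10.0/√(32.2×1.87) = 1.29.
Fr₁ = 1.29 lies in the undular range.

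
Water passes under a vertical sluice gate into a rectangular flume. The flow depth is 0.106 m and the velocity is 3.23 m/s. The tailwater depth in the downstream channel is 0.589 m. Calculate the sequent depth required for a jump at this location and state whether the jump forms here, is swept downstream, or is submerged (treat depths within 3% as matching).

y₂ = 0.425 m; the jump is submerged

Fr₁ = V₁/√(g·y₁) = 3.23/√(9.81×0.106) = 3.17.
Bélanger equation: y₂/y₁ = ½[√(1 + 8Fr₁²) − 1] = ½[√81.26 − 1] = 4.01.
y₂ = 4.01 × 0.106 = 0.425 m.
Tailwater y_tw = 0.589 m: y_tw > y₂, so the jump is submerged.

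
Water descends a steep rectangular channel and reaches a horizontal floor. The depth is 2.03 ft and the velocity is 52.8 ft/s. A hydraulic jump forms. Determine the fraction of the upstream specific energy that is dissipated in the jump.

Fr₁ = V₁/√(g·y₁) = 52.8/√(32.2×2.03) = 6.53.
Bélanger equation: y₂/y₁ = ½[√(1 + 8Fr₁²) − 1] = ½[√342.2 − 1] = 8.75.
y₂ = 8.75 × 2.03 = 17.8 ft.
E₁ = y₁ + V₁²/2g = 45.3 ft. ΔE = (y₂ − y₁)³/(4y₁y₂) = 27.0 ft. ΔE/E₁ = 27.0/45.3 = 0.596.

ΔE/E₁ = 0.596 (59.6%)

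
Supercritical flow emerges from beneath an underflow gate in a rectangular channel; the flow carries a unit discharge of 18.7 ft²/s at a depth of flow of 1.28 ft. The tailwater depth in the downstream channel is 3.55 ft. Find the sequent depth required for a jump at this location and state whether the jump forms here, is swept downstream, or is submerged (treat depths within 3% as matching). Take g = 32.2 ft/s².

V₁ = q/y₁ = 18.7/1.28 = 14.6 ft/s. Fr₁ = V₁/√(g·y₁) = 14.6/√(32.2×1.28) = 2.28.
Bélanger equation: y₂/y₁ = ½[√(1 + 8Fr₁²) − 1] = ½[√42.43 − 1] = 2.76.
y₂ = 2.76 × 1.28 = 3.53 ft.
Tailwater y_tw = 3.55 ft: y_tw ≈ y₂, so the jump forms here.

y₂ = 3.53 ft; the jump forms here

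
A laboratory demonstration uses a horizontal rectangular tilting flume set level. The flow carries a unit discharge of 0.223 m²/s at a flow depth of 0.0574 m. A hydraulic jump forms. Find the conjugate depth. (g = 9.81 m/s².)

y₂ = 0.393 m

V₁ = q/y₁ = 0.223/0.0574 = 3.89 m/s. Fr₁ = V₁/√(g·y₁) = 3.89/√(9.81×0.0574) = 5.18.
From the momentum equation for a rectangular channel, y₂/y₁ = ½[√(1 + 8Fr₁²) − 1] = ½[√215.4 − 1] = 6.84.
y₂ = 6.84 × 0.0574 = 0.393 m.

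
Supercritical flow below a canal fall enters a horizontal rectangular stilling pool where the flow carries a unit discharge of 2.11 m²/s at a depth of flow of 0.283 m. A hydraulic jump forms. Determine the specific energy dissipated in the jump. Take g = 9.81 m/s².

ΔE = 1.38 m

V₁ = q/y₁ = 2.11/0.283 = 7.46 m/s. Fr₁ = V₁/√(g·y₁) = 7.46/√(9.81×0.283) = 4.47.
Sequent-depth ratio: y₂/y₁ = ½[√(1 + 8Fr₁²) − 1] = ½[√161.2 − 1] = 5.85.
y₂ = 5.85 × 0.283 = 1.65 m.
V₂ = q/y₂ = 2.11/1.65 = 1.27 m/s. E₁ = y₁ + V₁²/2g = 3.12 m; E₂ = y₂ + V₂²/2g = 1.74 m. ΔE = E₁ − E₂ = 1.38 m.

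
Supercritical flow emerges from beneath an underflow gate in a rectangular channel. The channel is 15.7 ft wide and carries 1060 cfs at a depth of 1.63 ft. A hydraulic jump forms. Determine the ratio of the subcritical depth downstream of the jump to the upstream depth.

y₂/y₁ = 7.60

q = Q/b = 1060/15.7 = 67.5 ft²/s; V₁ = q/y₁ = 41.4 ft/s. Fr₁ = V₁/√(g·y₁) = 5.72.
Conjugate-depth relation: y₂/y₁ = ½[√(1 + 8Fr₁²) − 1] = ½[√262.5 − 1] = 7.60.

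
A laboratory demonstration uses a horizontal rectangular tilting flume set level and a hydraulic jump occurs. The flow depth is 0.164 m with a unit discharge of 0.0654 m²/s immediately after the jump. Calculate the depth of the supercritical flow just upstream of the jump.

y₁ = 0.0277 m

V₂ = q/y₂ = 0.0654/0.164 = 0.399 m/s; Fr₂ = V₂/√(g·y₂) = 0.314.
Applying the sequent-depth relation in reverse, y₁/y₂ = ½[√(1 + 8Fr₂²) − 1] = ½[√1.791 − 1] = 0.169.
y₁ = 0.169 × 0.164 = 0.0277 m.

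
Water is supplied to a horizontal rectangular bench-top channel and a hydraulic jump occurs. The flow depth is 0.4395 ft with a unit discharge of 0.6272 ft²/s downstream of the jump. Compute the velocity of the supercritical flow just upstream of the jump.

V₂ = q/y₂ = 0.6272/0.4395 = 1.427 ft/s; Fr₂ = V₂/√(g·y₂) = 0.3793.
Since the conjugate-depth ratio holds either way, y₁/y₂ = ½[√(1 + 8Fr₂²) − 1] = ½[√2.1512 − 1] = 0.2334.
y₁ = 0.2334 × 0.4395 = 0.1026 ft.
V₁ = q/y₁ = 0.6272/0.1026 = 6.115 ft/s.

V₁ = 6.115 ft/s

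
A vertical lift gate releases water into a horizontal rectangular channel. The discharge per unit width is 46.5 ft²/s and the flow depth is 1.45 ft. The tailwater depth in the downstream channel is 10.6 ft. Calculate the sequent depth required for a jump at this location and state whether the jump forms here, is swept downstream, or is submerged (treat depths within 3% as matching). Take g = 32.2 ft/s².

y₂ = 8.93 ft; the jump is submerged

V₁ = q/y₁ = 46.5/1.45 = 32.1 ft/s. Fr₁ = V₁/√(g·y₁) = 32.1/√(32.2×1.45) = 4.69.
From the momentum equation for a rectangular channel, y₂/y₁ = ½[√(1 + 8Fr₁²) − 1] = ½[√177.2 − 1] = 6.16.
y₂ = 6.16 × 1.45 = 8.93 ft.
Tailwater y_tw = 10.6 ft: y_tw > y₂, so the jump is submerged.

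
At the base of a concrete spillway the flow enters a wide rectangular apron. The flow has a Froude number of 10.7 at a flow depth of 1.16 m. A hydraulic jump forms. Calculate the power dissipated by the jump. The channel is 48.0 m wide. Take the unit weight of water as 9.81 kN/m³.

Fr₁ = 10.7 (given).
Sequent-depth ratio: y₂/y₁ = ½[√(1 + 8Fr₁²) − 1] = ½[√916.9 − 1] = 14.6.
y₂ = 14.6 × 1.16 = 17.0 m.
V₁ = Fr₁·√(g·y₁) = 10.7×√(9.81×1.16) = 36.1 m/s; q = V₁·y₁ = 41.9 m²/s. V₂ = q/y₂ = 41.9/17.0 = 2.47 m/s. E₁ = y₁ + V₁²/2g = 67.6 m; E₂ = y₂ + V₂²/2g = 17.3 m. ΔE = E₁ − E₂ = 50.3 m.
Q = q·b = 41.9 × 48.0 = 2010 m³/s. P = γ·Q·ΔE = 9.81 × 2010 × 50.3 = 991147 kW.

P = 991147 kW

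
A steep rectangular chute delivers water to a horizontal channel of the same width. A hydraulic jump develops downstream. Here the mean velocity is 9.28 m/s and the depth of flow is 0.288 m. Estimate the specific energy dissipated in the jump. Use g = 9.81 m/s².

ΔE = 2.49 m

Fr₁ = V₁/√(g·y₁) = 9.28/√(9.81×0.288) = 5.52.
Sequent-depth ratio: y₂/y₁ = ½[√(1 + 8Fr₁²) − 1] = ½[√244.9 − 1] = 7.32.
y₂ = 7.32 × 0.288 = 2.11 m.
Head loss: ΔE = (y₂ − y₁)³/(4y₁y₂) = (2.11 − 0.288)³/(4×0.288×2.11) = 6.04/2.43 = 2.49 m.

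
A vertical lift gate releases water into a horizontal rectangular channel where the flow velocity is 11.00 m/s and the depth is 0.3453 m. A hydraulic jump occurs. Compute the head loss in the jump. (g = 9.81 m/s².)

ΔE = 3.664 m

Fr₁ = V₁/√(g·y₁) = 11.00/√(9.81×0.3453) = 5.977.
Bélanger equation: y₂/y₁ = ½[√(1 + 8Fr₁²) − 1] = ½[√286.77 − 1] = 7.967.
y₂ = 7.967 × 0.3453 = 2.751 m.
q = V₁·y₁ = 11.00 × 0.3453 = 3.798 m²/s. V₂ = q/y₂ = 3.798/2.751 = 1.381 m/s. E₁ = y₁ + V₁²/2g = 6.512 m; E₂ = y₂ + V₂²/2g = 2.848 m. ΔE = E₁ − E₂ = 3.664 m.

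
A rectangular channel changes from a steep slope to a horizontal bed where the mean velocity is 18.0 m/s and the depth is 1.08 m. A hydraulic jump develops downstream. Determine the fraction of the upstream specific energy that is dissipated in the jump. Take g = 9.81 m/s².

Fr₁ = V₁/√(g·y₁) = 18.0/√(9.81×1.08) = 5.53.
Bélanger equation: y₂/y₁ = ½[√(1 + 8Fr₁²) − 1] = ½[√245.6 − 1] = 7.34.
y₂ = 7.34 × 1.08 = 7.92 m.
E₁ = y₁ + V₁²/2g = 17.6 m. ΔE = (y₂ − y₁)³/(4y₁y₂) = 9.36 m. ΔE/E₁ = 9.36/17.6 = 0.532.

ΔE/E₁ = 0.532 (53.2%)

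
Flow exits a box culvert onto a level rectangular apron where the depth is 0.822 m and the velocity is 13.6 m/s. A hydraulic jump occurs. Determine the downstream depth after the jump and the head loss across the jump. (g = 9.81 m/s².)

Fr₁ = V₁/√(g·y₁) = 13.6/√(9.81×0.822) = 4.79.
Bélanger equation: y₂/y₁ = ½[√(1 + 8Fr₁²) − 1] = ½[√184.5 − 1] = 6.29.
y₂ = 6.29 × 0.822 = 5.17 m.
Head loss: ΔE = (y₂ − y₁)³/(4y₁y₂) = (5.17 − 0.822)³/(4×0.822×5.17) = 82.3/17.0 = 4.84 m.

y₂ = 5.17 m; ΔE = 4.84 m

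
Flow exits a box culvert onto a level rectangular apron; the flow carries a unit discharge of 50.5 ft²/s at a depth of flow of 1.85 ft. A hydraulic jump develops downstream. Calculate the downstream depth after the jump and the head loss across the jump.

y₂ = 8.37 ft; ΔE = 4.48 ft

V₁ = q/y₁ = 50.5/1.85 = 27.3 ft/s. Fr₁ = V₁/√(g·y₁) = 27.3/√(32.2×1.85) = 3.54.
Bélanger equation: y₂/y₁ = ½[√(1 + 8Fr₁²) − 1] = ½[√101.1 − 1] = 4.53.
y₂ = 4.53 × 1.85 = 8.37 ft.
Head loss: ΔE = (y₂ − y₁)³/(4y₁y₂) = (8.37 − 1.85)³/(4×1.85×8.37) = 278/62.0 = 4.48 ft.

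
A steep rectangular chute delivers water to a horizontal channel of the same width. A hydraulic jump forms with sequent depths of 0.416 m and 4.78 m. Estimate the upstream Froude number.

Fr₁ = 8.47

For a rectangular channel the momentum equation gives q² = ½·g·y₁·y₂·(y₁ + y₂) = ½×9.81×0.416×4.78×5.20 = 50.7.
q = √50.7 = 7.12 m²/s.
V₁ = q/y₁ = 17.1 m/s; Fr₁ = V₁/√(g·y₁) = 8.47.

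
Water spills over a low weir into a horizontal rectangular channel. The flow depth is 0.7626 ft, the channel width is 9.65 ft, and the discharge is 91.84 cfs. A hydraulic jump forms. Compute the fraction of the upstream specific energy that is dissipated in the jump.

q = Q/b = 91.84/9.65 = 9.517 ft²/s; V₁ = q/y₁ = 12.48 ft/s. Fr₁ = V₁/√(g·y₁) = 2.518.
Sequent-depth ratio: y₂/y₁ = ½[√(1 + 8Fr₁²) − 1] = ½[√51.740 − 1] = 3.097.
y₂ = 3.097 × 0.7626 = 2.361 ft.
E₁ = y₁ + V₁²/2g = 3.181 ft. ΔE = (y₂ − y₁)³/(4y₁y₂) = 0.5674 ft. ΔE/E₁ = 0.5674/3.181 = 0.178.

ΔE/E₁ = 0.178 (17.8%)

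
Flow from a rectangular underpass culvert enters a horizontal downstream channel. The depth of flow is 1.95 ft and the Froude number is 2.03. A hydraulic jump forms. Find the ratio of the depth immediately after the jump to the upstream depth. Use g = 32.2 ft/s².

Fr₁ = 2.03 (given).
Conjugate-depth relation: y₂/y₁ = ½[√(1 + 8Fr₁²) − 1] = ½[√33.97 − 1] = 2.41.

y₂/y₁ = 2.41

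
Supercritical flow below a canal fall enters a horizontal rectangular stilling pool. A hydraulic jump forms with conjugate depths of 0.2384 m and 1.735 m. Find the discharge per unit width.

For a rectangular channel the momentum equation gives q² = ½·g·y₁·y₂·(y₁ + y₂) = ½×9.81×0.2384×1.735×1.973 = 4.004.
q = √4.004 = 2.001 m²/s.

q = 2.001 m²/s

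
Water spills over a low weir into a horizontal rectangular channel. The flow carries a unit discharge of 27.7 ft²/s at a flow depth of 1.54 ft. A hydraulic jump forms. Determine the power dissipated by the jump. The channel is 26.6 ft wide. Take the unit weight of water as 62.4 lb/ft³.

V₁ = q/y₁ = 27.7/1.54 = 18.0 ft/s. Fr₁ = V₁/√(g·y₁) = 18.0/√(32.2×1.54) = 2.55.
Bélanger equation: y₂/y₁ = ½[√(1 + 8Fr₁²) − 1] = ½[√53.20 − 1] = 3.15.
y₂ = 3.15 × 1.54 = 4.85 ft.
V₂ = q/y₂ = 27.7/4.85 = 5.72 ft/s. E₁ = y₁ + V₁²/2g = 6.56 ft; E₂ = y₂ + V₂²/2g = 5.35 ft. ΔE = E₁ − E₂ = 1.21 ft.
Q = q·b = 27.7 × 26.6 = 737 cfs. P = γ·Q·ΔE/550 = 62.4 × 737 × 1.21 / 550 = 101 hp.

P = 101 hp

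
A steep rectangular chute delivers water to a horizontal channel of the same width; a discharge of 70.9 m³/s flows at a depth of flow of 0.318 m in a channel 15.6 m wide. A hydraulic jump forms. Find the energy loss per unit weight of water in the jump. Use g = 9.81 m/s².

ΔE = 7.16 m

q = Q/b = 70.9/15.6 = 4.54 m²/s; V₁ = q/y₁ = 14.3 m/s. Fr₁ = V₁/√(g·y₁) = 8.09.
By Bélanger, y₂/y₁ = ½[√(1 + 8Fr₁²) − 1] = ½[√524.8 − 1] = 11.0.
y₂ = 11.0 × 0.318 = 3.48 m.
Head loss: ΔE = (y₂ − y₁)³/(4y₁y₂) = (3.48 − 0.318)³/(4×0.318×3.48) = 31.7/4.43 = 7.16 m.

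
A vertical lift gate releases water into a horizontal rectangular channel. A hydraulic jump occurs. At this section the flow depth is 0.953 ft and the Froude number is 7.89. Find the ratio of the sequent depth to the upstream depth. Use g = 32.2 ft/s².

y₂/y₁ = 10.7

Fr₁ = 7.89 (given).
By Bélanger, y₂/y₁ = ½[√(1 + 8Fr₁²) − 1] = ½[√499.0 − 1] = 10.7.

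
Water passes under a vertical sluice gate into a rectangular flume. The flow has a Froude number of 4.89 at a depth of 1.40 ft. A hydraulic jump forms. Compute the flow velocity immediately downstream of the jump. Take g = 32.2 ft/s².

Fr₁ = 4.89 (given).
By Bélanger, y₂/y₁ = ½[√(1 + 8Fr₁²) − 1] = ½[√192.3 − 1] = 6.43.
y₂ = 6.43 × 1.40 = 9.01 ft.
V₁ = Fr₁·√(g·y₁) = 4.89×√(32.2×1.40) = 32.8 ft/s; q = V₁·y₁ = 46.0 ft²/s.
V₂ = q/y₂ = 46.0/9.01 = 5.10 ft/s.

V₂ = 5.10 ft/s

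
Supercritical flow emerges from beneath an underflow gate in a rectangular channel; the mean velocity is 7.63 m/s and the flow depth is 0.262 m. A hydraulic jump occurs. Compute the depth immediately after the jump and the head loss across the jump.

y₂ = 1.64 m; ΔE = 1.52 m

Fr₁ = V₁/√(g·y₁) = 7.63/√(9.81×0.262) = 4.76.
Sequent-depth ratio: y₂/y₁ = ½[√(1 + 8Fr₁²) − 1] = ½[√182.2 − 1] = 6.25.
y₂ = 6.25 × 0.262 = 1.64 m.
q = V₁·y₁ = 7.63 × 0.262 = 2.00 m²/s. V₂ = q/y₂ = 2.00/1.64 = 1.22 m/s. E₁ = y₁ + V₁²/2g = 3.23 m; E₂ = y₂ + V₂²/2g = 1.71 m. ΔE = E₁ − E₂ = 1.52 m.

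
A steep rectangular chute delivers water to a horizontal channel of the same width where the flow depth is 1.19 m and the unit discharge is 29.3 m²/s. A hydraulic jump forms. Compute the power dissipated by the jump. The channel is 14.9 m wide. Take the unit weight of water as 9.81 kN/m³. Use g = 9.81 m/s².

P = 86569 kW

V₁ = q/y₁ = 29.3/1.19 = 24.6 m/s. Fr₁ = V₁/√(g·y₁) = 24.6/√(9.81×1.19) = 7.21.
Conjugate-depth relation: y₂/y₁ = ½[√(1 + 8Fr₁²) − 1] = ½[√416.4 − 1] = 9.70.
y₂ = 9.70 × 1.19 = 11.5 m.
V₂ = q/y₂ = 29.3/11.5 = 2.54 m/s. E₁ = y₁ + V₁²/2g = 32.1 m; E₂ = y₂ + V₂²/2g = 11.9 m. ΔE = E₁ − E₂ = 20.2 m.
Q = q·b = 29.3 × 14.9 = 437 m³/s. P = γ·Q·ΔE = 9.81 × 437 × 20.2 = 86569 kW.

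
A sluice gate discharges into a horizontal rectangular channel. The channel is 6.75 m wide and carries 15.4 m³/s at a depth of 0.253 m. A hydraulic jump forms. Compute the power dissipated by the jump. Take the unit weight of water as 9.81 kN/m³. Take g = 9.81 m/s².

P = 363 kW

q = Q/b = 15.4/6.75 = 2.28 m²/s; V₁ = q/y₁ = 9.02 m/s. Fr₁ = V₁/√(g·y₁) = 5.72.
Conjugate-depth relation: y₂/y₁ = ½[√(1 + 8Fr₁²) − 1] = ½[√263.1 − 1] = 7.61.
y₂ = 7.61 × 0.253 = 1.93 m.
V₂ = q/y₂ = 2.28/1.93 = 1.18 m/s. E₁ = y₁ + V₁²/2g = 4.40 m; E₂ = y₂ + V₂²/2g = 2.00 m. ΔE = E₁ − E₂ = 2.40 m.
P = γ·Q·ΔE = 9.81 × 15.4 × 2.40 = 363 kW.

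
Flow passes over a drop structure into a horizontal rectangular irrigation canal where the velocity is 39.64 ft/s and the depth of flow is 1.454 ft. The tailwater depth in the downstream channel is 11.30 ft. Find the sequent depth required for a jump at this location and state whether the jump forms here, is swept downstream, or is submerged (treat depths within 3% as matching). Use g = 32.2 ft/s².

y₂ = 11.21 ft; the jump forms here

Fr₁ = V₁/√(g·y₁) = 39.64/√(32.2×1.454) = 5.793.
By Bélanger, y₂/y₁ = ½[√(1 + 8Fr₁²) − 1] = ½[√269.50 − 1] = 7.708.
y₂ = 7.708 × 1.454 = 11.21 ft.
Tailwater y_tw = 11.30 ft: y_tw ≈ y₂, so the jump forms here.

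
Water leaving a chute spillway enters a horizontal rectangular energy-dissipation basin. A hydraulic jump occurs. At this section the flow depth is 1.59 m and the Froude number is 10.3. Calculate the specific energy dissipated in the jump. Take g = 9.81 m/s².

ΔE = 63.1 m

Fr₁ = 10.3 (given).
By Bélanger, y₂/y₁ = ½[√(1 + 8Fr₁²) − 1] = ½[√849.7 − 1] = 14.1.
y₂ = 14.1 × 1.59 = 22.4 m.
Head loss: ΔE = (y₂ − y₁)³/(4y₁y₂) = (22.4 − 1.59)³/(4×1.59×22.4) = 8985/142 = 63.1 m.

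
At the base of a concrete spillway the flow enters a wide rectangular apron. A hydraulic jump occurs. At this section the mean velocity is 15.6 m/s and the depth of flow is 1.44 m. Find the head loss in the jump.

Fr₁ = V₁/√(g·y₁) = 15.6/√(9.81×1.44) = 4.15.
Bélanger equation: y₂/y₁ = ½[√(1 + 8Fr₁²) − 1] = ½[√138.8 − 1] = 5.39.
y₂ = 5.39 × 1.44 = 7.76 m.
q = V₁·y₁ = 15.6 × 1.44 = 22.5 m²/s. V₂ = q/y₂ = 22.5/7.76 = 2.89 m/s. E₁ = y₁ + V₁²/2g = 13.8 m; E₂ = y₂ + V₂²/2g = 8.19 m. ΔE = E₁ − E₂ = 5.65 m.

ΔE = 5.65 m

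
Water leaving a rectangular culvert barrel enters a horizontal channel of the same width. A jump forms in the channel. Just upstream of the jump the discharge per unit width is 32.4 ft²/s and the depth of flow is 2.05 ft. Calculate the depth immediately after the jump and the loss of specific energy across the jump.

y₂ = 4.71 ft; ΔE = 0.486 ft

V₁ = q/y₁ = 32.4/2.05 = 15.8 ft/s. Fr₁ = V₁/√(g·y₁) = 15.8/√(32.2×2.05) = 1.95.
From the momentum equation for a rectangular channel, y₂/y₁ = ½[√(1 + 8Fr₁²) − 1] = ½[√31.27 − 1] = 2.30.
y₂ = 2.30 × 2.05 = 4.71 ft.
V₂ = q/y₂ = 32.4/4.71 = 6.88 ft/s. E₁ = y₁ + V₁²/2g = 5.93 ft; E₂ = y₂ + V₂²/2g = 5.44 ft. ΔE = E₁ − E₂ = 0.486 ft.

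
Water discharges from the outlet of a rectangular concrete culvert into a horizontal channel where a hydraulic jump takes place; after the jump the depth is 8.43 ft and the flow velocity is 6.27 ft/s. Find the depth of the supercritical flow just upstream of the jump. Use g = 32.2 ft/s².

y₁ = 1.98 ft

Fr₂ = V₂/√(g·y₂) = 6.27/√(32.2×8.43) = 0.381.
From the momentum equation (using Fr₂), y₁/y₂ = ½[√(1 + 8Fr₂²) − 1] = ½[√2.159 − 1] = 0.235.
y₁ = 0.235 × 8.43 = 1.98 ft.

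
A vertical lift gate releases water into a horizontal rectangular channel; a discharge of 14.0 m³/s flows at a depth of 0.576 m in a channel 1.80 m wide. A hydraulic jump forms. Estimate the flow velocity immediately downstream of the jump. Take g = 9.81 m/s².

q = Q/b = 14.0/1.80 = 7.78 m²/s; V₁ = q/y₁ = 13.5 m/s. Fr₁ = V₁/√(g·y₁) = 5.68.
By Bélanger, y₂/y₁ = ½[√(1 + 8Fr₁²) − 1] = ½[√259.1 − 1] = 7.55.
y₂ = 7.55 × 0.576 = 4.35 m.
V₂ = q/y₂ = 7.78/4.35 = 1.79 m/s.

V₂ = 1.79 m/s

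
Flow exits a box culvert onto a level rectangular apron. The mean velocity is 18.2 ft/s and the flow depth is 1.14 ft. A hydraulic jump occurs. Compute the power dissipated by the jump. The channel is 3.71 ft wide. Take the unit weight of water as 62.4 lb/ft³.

Fr₁ = V₁/√(g·y₁) = 18.2/√(32.2×1.14) = 3.00.
Conjugate-depth relation: y₂/y₁ = ½[√(1 + 8Fr₁²) − 1] = ½[√73.19 − 1] = 3.78.
y₂ = 3.78 × 1.14 = 4.31 ft.
q = V₁·y₁ = 18.2 × 1.14 = 20.7 ft²/s. V₂ = q/y₂ = 20.7/4.31 = 4.82 ft/s. E₁ = y₁ + V₁²/2g = 6.28 ft; E₂ = y₂ + V₂²/2g = 4.67 ft. ΔE = E₁ − E₂ = 1.62 ft.
Q = q·b = 20.7 × 3.71 = 77.0 cfs. P = γ·Q·ΔE/550 = 62.4 × 77.0 × 1.62 / 550 = 14.1 hp.

P = 14.1 hp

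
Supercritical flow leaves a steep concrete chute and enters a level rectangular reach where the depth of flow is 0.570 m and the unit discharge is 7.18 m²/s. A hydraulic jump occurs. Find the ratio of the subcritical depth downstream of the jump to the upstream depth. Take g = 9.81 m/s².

V₁ = q/y₁ = 7.18/0.570 = 12.6 m/s. Fr₁ = V₁/√(g·y₁) = 12.6/√(9.81×0.570) = 5.33.
Conjugate-depth relation: y₂/y₁ = ½[√(1 + 8Fr₁²) − 1] = ½[√228.0 − 1] = 7.05.

y₂/y₁ = 7.05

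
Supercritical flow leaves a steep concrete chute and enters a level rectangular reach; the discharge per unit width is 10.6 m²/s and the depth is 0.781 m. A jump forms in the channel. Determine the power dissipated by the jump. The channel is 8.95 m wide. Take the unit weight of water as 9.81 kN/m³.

V₁ = q/y₁ = 10.6/0.781 = 13.6 m/s. Fr₁ = V₁/√(g·y₁) = 13.6/√(9.81×0.781) = 4.90.
By Bélanger, y₂/y₁ = ½[√(1 + 8Fr₁²) − 1] = ½[√193.3 − 1] = 6.45.
y₂ = 6.45 × 0.781 = 5.04 m.
Head loss: ΔE = (y₂ − y₁)³/(4y₁y₂) = (5.04 − 0.781)³/(4×0.781×5.04) = 77.2/15.7 = 4.90 m.
Q = q·b = 10.6 × 8.95 = 94.9 m³/s. P = γ·Q·ΔE = 9.81 × 94.9 × 4.90 = 4565 kW.

P = 4565 kW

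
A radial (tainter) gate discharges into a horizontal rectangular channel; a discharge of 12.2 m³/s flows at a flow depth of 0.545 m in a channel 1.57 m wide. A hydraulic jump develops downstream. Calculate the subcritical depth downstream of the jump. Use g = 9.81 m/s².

q = Q/b = 12.2/1.57 = 7.77 m²/s; V₁ = q/y₁ = 14.3 m/s. Fr₁ = V₁/√(g·y₁) = 6.17.
Conjugate-depth relation: y₂/y₁ = ½[√(1 + 8Fr₁²) − 1] = ½[√305.2 − 1] = 8.23.
y₂ = 8.23 × 0.545 = 4.49 m.

y₂ = 4.49 m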